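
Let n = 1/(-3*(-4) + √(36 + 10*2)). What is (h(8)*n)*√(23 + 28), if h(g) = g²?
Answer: 16*√51*(6 - √14)/11 ≈ 23.459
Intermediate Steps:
n = 1/(12 + 2*√14) (n = 1/(12 + √(36 + 20)) = 1/(12 + √56) = 1/(12 + 2*√14) ≈ 0.051326)
(h(8)*n)*√(23 + 28) = (8²*(3/22 - √14/44))*√(23 + 28) = (64*(3/22 - √14/44))*√51 = (96/11 - 16*√14/11)*√51 = √51*(96/11 - 16*√14/11)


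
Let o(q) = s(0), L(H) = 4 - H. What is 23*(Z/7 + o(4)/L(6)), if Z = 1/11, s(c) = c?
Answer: 23/77 ≈ 0.29870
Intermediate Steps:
o(q) = 0
Z = 1/11 ≈ 0.090909
23*(Z/7 + o(4)/L(6)) = 23*((1/11)/7 + 0/(4 - 1*6)) = 23*((1/11)*(⅐) + 0/(4 - 6)) = 23*(1/77 + 0/(-2)) = 23*(1/77 + 0*(-½)) = 23*(1/77 + 0) = 23*(1/77) = 23/77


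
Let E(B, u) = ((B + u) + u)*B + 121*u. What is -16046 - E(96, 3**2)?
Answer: -28079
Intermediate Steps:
E(B, u) = 121*u + B*(B + 2*u) (E(B, u) = (B + 2*u)*B + 121*u = B*(B + 2*u) + 121*u = 121*u + B*(B + 2*u))
-16046 - E(96, 3**2) = -16046 - (96**2 + 121*3**2 + 2*96*3**2) = -16046 - (9216 + 121*9 + 2*96*9) = -16046 - (9216 + 1089 + 1728) = -16046 - 1*12033 = -16046 - 12033 = -28079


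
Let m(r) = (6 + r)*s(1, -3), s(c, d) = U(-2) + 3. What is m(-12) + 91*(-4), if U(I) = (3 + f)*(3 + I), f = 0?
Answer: -400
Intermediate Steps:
U(I) = 9 + 3*I (U(I) = (3 + 0)*(3 + I) = 3*(3 + I) = 9 + 3*I)
s(c, d) = 6 (s(c, d) = (9 + 3*(-2)) + 3 = (9 - 6) + 3 = 3 + 3 = 6)
m(r) = 36 + 6*r (m(r) = (6 + r)*6 = 36 + 6*r)
m(-12) + 91*(-4) = (36 + 6*(-12)) + 91*(-4) = (36 - 72) - 364 = -36 - 364 = -400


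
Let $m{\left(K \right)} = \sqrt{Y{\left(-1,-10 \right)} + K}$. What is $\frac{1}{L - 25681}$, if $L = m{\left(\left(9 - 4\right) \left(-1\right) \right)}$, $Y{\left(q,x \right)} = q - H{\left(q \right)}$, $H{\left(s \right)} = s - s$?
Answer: $- \frac{25681}{659513767} - \frac{i \sqrt{6}}{659513767} \approx -3.8939 \cdot 10^{-5} - 3.7141 \cdot 10^{-9} i$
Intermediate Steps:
$H{\left(s \right)} = 0$
$Y{\left(q,x \right)} = q$ ($Y{\left(q,x \right)} = q - 0 = q + 0 = q$)
$m{\left(K \right)} = \sqrt{-1 + K}$
$L = i \sqrt{6}$ ($L = \sqrt{-1 + \left(9 - 4\right) \left(-1\right)} = \sqrt{-1 + 5 \left(-1\right)} = \sqrt{-1 - 5} = \sqrt{-6} = i \sqrt{6} \approx 2.4495 i$)
$\frac{1}{L - 25681} = \frac{1}{i \sqrt{6} - 25681} = \frac{1}{-25681 + i \sqrt{6}}$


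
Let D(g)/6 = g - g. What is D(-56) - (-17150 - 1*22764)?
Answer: 39914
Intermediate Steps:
D(g) = 0 (D(g) = 6*(g - g) = 6*0 = 0)
D(-56) - (-17150 - 1*22764) = 0 - (-17150 - 1*22764) = 0 - (-17150 - 22764) = 0 - 1*(-39914) = 0 + 39914 = 39914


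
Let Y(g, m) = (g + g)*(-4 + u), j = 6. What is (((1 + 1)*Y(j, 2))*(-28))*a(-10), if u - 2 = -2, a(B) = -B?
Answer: 26880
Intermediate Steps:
u = 0 (u = 2 - 2 = 0)
Y(g, m) = -8*g (Y(g, m) = (g + g)*(-4 + 0) = (2*g)*(-4) = -8*g)
(((1 + 1)*Y(j, 2))*(-28))*a(-10) = (((1 + 1)*(-8*6))*(-28))*(-1*(-10)) = ((2*(-48))*(-28))*10 = -96*(-28)*10 = 2688*10 = 26880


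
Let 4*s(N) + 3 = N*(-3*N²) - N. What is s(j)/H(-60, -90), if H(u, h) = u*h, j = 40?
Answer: -192043/21600 ≈ -8.8909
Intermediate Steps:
H(u, h) = h*u
s(N) = -¾ - 3*N³/4 - N/4 (s(N) = -¾ + (N*(-3*N²) - N)/4 = -¾ + (-3*N³ - N)/4 = -¾ + (-N - 3*N³)/4 = -¾ + (-3*N³/4 - N/4) = -¾ - 3*N³/4 - N/4)
s(j)/H(-60, -90) = (-¾ - ¾*40³ - ¼*40)/((-90*(-60))) = (-¾ - ¾*64000 - 10)/5400 = (-¾ - 48000 - 10)*(1/5400) = -192043/4*1/5400 = -192043/21600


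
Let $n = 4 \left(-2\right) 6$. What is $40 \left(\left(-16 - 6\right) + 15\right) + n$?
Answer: $-328$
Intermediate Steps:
$n = -48$ ($n = \left(-8\right) 6 = -48$)
$40 \left(\left(-16 - 6\right) + 15\right) + n = 40 \left(\left(-16 - 6\right) + 15\right) - 48 = 40 \left(-22 + 15\right) - 48 = 40 \left(-7\right) - 48 = -280 - 48 = -328$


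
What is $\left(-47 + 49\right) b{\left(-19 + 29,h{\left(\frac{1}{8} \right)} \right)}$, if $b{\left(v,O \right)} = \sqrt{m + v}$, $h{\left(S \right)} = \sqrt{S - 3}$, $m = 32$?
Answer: $2 \sqrt{42} \approx 12.961$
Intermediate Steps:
$h{\left(S \right)} = \sqrt{-3 + S}$
$b{\left(v,O \right)} = \sqrt{32 + v}$
$\left(-47 + 49\right) b{\left(-19 + 29,h{\left(\frac{1}{8} \right)} \right)} = \left(-47 + 49\right) \sqrt{32 + \left(-19 + 29\right)} = 2 \sqrt{32 + 10} = 2 \sqrt{42}$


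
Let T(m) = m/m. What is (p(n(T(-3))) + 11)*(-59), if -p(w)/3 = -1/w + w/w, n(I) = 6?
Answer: -1003/2 ≈ -501.50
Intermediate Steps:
T(m) = 1
p(w) = -3 + 3/w (p(w) = -3*(-1/w + w/w) = -3*(-1/w + 1) = -3*(1 - 1/w) = -3 + 3/w)
(p(n(T(-3))) + 11)*(-59) = ((-3 + 3/6) + 11)*(-59) = ((-3 + 3*(⅙)) + 11)*(-59) = ((-3 + ½) + 11)*(-59) = (-5/2 + 11)*(-59) = (17/2)*(-59) = -1003/2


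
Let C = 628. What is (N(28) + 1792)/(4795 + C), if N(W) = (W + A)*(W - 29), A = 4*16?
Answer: 100/319 ≈ 0.31348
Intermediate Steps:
A = 64
N(W) = (-29 + W)*(64 + W) (N(W) = (W + 64)*(W - 29) = (64 + W)*(-29 + W) = (-29 + W)*(64 + W))
(N(28) + 1792)/(4795 + C) = ((-1856 + 28² + 35*28) + 1792)/(4795 + 628) = ((-1856 + 784 + 980) + 1792)/5423 = (-92 + 1792)*(1/5423) = 1700*(1/5423) = 100/319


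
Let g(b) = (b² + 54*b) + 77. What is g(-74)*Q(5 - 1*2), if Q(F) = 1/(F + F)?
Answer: 519/2 ≈ 259.50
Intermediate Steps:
Q(F) = 1/(2*F)
g(b) = 77 + b² + 54*b
g(-74)*Q(5 - 1*2) = (77 + (-74)² + 54*(-74))*(1/(2*(5 - 1*2))) = (77 + 5476 - 3996)*(1/(2*(5 - 2))) = 1557*((½)/3) = 1557*((½)*(⅓)) = 1557*(⅙) = 519/2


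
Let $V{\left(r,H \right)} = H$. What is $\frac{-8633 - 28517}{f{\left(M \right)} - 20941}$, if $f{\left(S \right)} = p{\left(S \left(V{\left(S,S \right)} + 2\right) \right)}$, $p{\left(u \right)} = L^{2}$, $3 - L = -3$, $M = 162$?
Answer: $\frac{7430}{4181} \approx 1.7771$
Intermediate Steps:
$L = 6$ ($L = 3 - -3 = 3 + 3 = 6$)
$p{\left(u \right)} = 36$ ($p{\left(u \right)} = 6^{2} = 36$)
$f{\left(S \right)} = 36$
$\frac{-8633 - 28517}{f{\left(M \right)} - 20941} = \frac{-8633 - 28517}{36 - 20941} = - \frac{37150}{36 - 20941} = - \frac{37150}{-20905} = \left(-37150\right) \left(- \frac{1}{20905}\right) = \frac{7430}{4181}$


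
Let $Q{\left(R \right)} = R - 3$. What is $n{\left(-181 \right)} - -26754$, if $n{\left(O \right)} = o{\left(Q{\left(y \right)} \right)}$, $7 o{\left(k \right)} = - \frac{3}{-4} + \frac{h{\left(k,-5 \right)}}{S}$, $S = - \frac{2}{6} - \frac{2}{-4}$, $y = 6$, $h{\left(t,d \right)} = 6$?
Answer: $\frac{107037}{4} \approx 26759.0$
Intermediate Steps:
$S = \frac{1}{6}$ ($S = \left(-2\right) \frac{1}{6} - - \frac{1}{2} = - \frac{1}{3} + \frac{1}{2} = \frac{1}{6} \approx 0.16667$)
$Q{\left(R \right)} = -3 + R$ ($Q{\left(R \right)} = R - 3 = -3 + R$)
$o{\left(k \right)} = \frac{21}{4}$ ($o{\left(k \right)} = \frac{- \frac{3}{-4} + 6 \frac{1}{\frac{1}{6}}}{7} = \frac{\left(-3\right) \left(- \frac{1}{4}\right) + 6 \cdot 6}{7} = \frac{\frac{3}{4} + 36}{7} = \frac{1}{7} \cdot \frac{147}{4} = \frac{21}{4}$)
$n{\left(O \right)} = \frac{21}{4}$
$n{\left(-181 \right)} - -26754 = \frac{21}{4} - -26754 = \frac{21}{4} + 26754 = \frac{107037}{4}$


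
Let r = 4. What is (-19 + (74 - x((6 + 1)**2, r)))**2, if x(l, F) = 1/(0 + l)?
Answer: 7257636/2401 ≈ 3022.8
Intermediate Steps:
x(l, F) = 1/l
(-19 + (74 - x((6 + 1)**2, r)))**2 = (-19 + (74 - 1/((6 + 1)**2)))**2 = (-19 + (74 - 1/(7**2)))**2 = (-19 + (74 - 1/49))**2 = (-19 + 3625/49)**2 = (2694/49)**2 = 7257636/2401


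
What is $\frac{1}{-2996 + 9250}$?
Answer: $\frac{1}{6254} \approx 0.0001599$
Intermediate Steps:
$\frac{1}{-2996 + 9250} = \frac{1}{6254}$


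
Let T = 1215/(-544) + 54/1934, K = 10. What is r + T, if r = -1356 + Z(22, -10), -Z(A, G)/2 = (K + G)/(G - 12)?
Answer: -714481305/526048 ≈ -1358.2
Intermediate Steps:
Z(A, G) = -2*(10 + G)/(-12 + G) (Z(A, G) = -2*(10 + G)/(G - 12) = -2*(10 + G)/(-12 + G))
T = -1160217/526048 (T = 1215*(-1/544) + 54*(1/1934) = -1215/544 + 27/967 = -1160217/526048 ≈ -2.2055)
r = -1356 (r = -1356 + 2*(-10 - 1*(-10))/(-12 - 10) = -1356 + 2*(-10 + 10)/(-22) = -1356 + 2*(-1/22)*0 = -1356 + 0 = -1356)
r + T = -1356 - 1160217/526048 = -714481305/526048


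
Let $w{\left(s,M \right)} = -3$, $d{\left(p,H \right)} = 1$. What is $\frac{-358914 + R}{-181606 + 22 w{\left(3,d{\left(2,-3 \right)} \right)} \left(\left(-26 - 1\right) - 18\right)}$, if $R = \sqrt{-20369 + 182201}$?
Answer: $\frac{179457}{89318} - \frac{\sqrt{40458}}{89318} \approx 2.0069$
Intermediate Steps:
$R = 2 \sqrt{40458}$ ($R = \sqrt{161832} = 2 \sqrt{40458} \approx 402.28$)
$\frac{-358914 + R}{-181606 + 22 w{\left(3,d{\left(2,-3 \right)} \right)} \left(\left(-26 - 1\right) - 18\right)} = \frac{-358914 + 2 \sqrt{40458}}{-181606 + 22 \left(-3\right) \left(\left(-26 - 1\right) - 18\right)} = \frac{-358914 + 2 \sqrt{40458}}{-181606 - 66 \left(-27 - 18\right)} = \frac{-358914 + 2 \sqrt{40458}}{-181606 - -2970} = \frac{-358914 + 2 \sqrt{40458}}{-181606 + 2970} = \frac{-358914 + 2 \sqrt{40458}}{-178636} = \left(-358914 + 2 \sqrt{40458}\right) \left(- \frac{1}{178636}\right) = \frac{179457}{89318} - \frac{\sqrt{40458}}{89318}$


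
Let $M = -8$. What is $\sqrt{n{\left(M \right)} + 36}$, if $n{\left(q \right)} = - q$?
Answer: $2 \sqrt{11} \approx 6.6332$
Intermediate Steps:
$\sqrt{n{\left(M \right)} + 36} = \sqrt{\left(-1\right) \left(-8\right) + 36} = \sqrt{8 + 36} = \sqrt{44} = 2 \sqrt{11}$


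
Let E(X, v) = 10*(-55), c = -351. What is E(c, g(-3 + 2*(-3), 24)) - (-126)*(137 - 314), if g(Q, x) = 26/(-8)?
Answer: -22852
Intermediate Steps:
g(Q, x) = -13/4 (g(Q, x) = 26*(-⅛) = -13/4)
E(X, v) = -550
E(c, g(-3 + 2*(-3), 24)) - (-126)*(137 - 314) = -550 - (-126)*(137 - 314) = -550 - (-126)*(-177) = -550 - 1*22302 = -550 - 22302 = -22852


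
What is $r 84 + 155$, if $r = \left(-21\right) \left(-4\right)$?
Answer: $7211$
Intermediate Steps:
$r = 84$
$r 84 + 155 = 84 \cdot 84 + 155 = 7056 + 155 = 7211$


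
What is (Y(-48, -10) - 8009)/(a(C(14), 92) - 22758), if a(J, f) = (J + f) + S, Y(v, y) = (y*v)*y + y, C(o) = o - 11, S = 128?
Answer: 12819/22535 ≈ 0.56885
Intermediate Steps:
C(o) = -11 + o
Y(v, y) = y + v*y**2 (Y(v, y) = (v*y)*y + y = v*y**2 + y = y + v*y**2)
a(J, f) = 128 + J + f (a(J, f) = (J + f) + 128 = 128 + J + f)
(Y(-48, -10) - 8009)/(a(C(14), 92) - 22758) = (-10*(1 - 48*(-10)) - 8009)/((128 + (-11 + 14) + 92) - 22758) = (-10*(1 + 480) - 8009)/((128 + 3 + 92) - 22758) = (-10*481 - 8009)/(223 - 22758) = (-4810 - 8009)/(-22535) = -12819*(-1/22535) = 12819/22535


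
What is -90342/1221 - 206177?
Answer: -83944153/407 ≈ -2.0625e+5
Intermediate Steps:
-90342/1221 - 206177 = -189*478/1221 - 206177 = -30114/407 - 206177 = -83944153/407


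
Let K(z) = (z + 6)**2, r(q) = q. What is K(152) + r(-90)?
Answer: 24874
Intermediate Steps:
K(z) = (6 + z)**2
K(152) + r(-90) = (6 + 152)**2 - 90 = 158**2 - 90 = 24964 - 90 = 24874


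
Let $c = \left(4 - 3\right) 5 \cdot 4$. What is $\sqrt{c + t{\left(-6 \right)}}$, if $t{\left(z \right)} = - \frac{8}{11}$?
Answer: $\frac{2 \sqrt{583}}{11} \approx 4.3901$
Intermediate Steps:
$t{\left(z \right)} = - \frac{8}{11}$ ($t{\left(z \right)} = \left(-8\right) \frac{1}{11} = - \frac{8}{11}$)
$c = 20$ ($c = 1 \cdot 5 \cdot 4 = 5 \cdot 4 = 20$)
$\sqrt{c + t{\left(-6 \right)}} = \sqrt{20 - \frac{8}{11}} = \sqrt{\frac{212}{11}} = \frac{2 \sqrt{583}}{11}$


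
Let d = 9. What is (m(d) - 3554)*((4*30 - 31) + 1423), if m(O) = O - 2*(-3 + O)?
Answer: -5378184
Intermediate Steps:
m(O) = 6 - O (m(O) = O + (6 - 2*O) = 6 - O)
(m(d) - 3554)*((4*30 - 31) + 1423) = ((6 - 1*9) - 3554)*((4*30 - 31) + 1423) = ((6 - 9) - 3554)*((120 - 31) + 1423) = (-3 - 3554)*(89 + 1423) = -3557*1512 = -5378184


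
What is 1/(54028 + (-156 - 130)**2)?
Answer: 1/135824 ≈ 7.3625e-6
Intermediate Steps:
1/(54028 + (-156 - 130)**2) = 1/(54028 + (-286)**2) = 1/(54028 + 81796) = 1/135824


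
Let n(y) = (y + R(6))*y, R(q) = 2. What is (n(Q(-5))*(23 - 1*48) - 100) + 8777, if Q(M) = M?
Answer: 8302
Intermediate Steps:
n(y) = y*(2 + y) (n(y) = (y + 2)*y = (2 + y)*y = y*(2 + y))
(n(Q(-5))*(23 - 1*48) - 100) + 8777 = ((-5*(2 - 5))*(23 - 1*48) - 100) + 8777 = ((-5*(-3))*(23 - 48) - 100) + 8777 = (15*(-25) - 100) + 8777 = (-375 - 100) + 8777 = -475 + 8777 = 8302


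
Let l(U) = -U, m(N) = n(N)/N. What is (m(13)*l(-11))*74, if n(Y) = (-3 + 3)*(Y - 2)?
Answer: 0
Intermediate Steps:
n(Y) = 0 (n(Y) = 0*(-2 + Y) = 0)
m(N) = 0 (m(N) = 0/N = 0)
(m(13)*l(-11))*74 = (0*(-1*(-11)))*74 = (0*11)*74 = 0*74 = 0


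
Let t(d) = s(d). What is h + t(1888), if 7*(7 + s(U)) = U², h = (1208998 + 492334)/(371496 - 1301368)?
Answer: 828628046329/1627276 ≈ 5.0921e+5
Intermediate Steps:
h = -425333/232468 (h = 1701332/(-929872) = 1701332*(-1/929872) = -425333/232468 ≈ -1.8296)
s(U) = -7 + U²/7
t(d) = -7 + d²/7
h + t(1888) = -425333/232468 + (-7 + (⅐)*1888²) = -425333/232468 + (-7 + (⅐)*3564544) = -425333/232468 + (-7 + 3564544/7) = -425333/232468 + 3564495/7 = 828628046329/1627276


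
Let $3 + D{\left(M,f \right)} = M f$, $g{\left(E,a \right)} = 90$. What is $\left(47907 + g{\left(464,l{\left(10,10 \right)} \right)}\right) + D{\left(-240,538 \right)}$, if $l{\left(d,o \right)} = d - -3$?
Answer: $-81126$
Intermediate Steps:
$l{\left(d,o \right)} = 3 + d$ ($l{\left(d,o \right)} = d + 3 = 3 + d$)
$D{\left(M,f \right)} = -3 + M f$
$\left(47907 + g{\left(464,l{\left(10,10 \right)} \right)}\right) + D{\left(-240,538 \right)} = \left(47907 + 90\right) - 129123 = 47997 - 129123 = -81126$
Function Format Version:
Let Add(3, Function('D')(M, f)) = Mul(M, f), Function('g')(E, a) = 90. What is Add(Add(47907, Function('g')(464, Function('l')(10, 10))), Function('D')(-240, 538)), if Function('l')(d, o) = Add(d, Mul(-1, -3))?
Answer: -81126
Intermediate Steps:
Function('l')(d, o) = Add(3, d) (Function('l')(d, o) = Add(d, 3) = Add(3, d))
Function('D')(M, f) = Add(-3, Mul(M, f))
Add(Add(47907, Function('g')(464, Function('l')(10, 10))), Function('D')(-240, 538)) = Add(Add(47907, 90), Add(-3, Mul(-240, 538))) = Add(47997, Add(-3, -129120)) = Add(47997, -129123) = -81126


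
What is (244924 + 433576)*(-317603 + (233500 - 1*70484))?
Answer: -104887279500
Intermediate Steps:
(244924 + 433576)*(-317603 + (233500 - 1*70484)) = 678500*(-317603 + (233500 - 70484)) = 678500*(-317603 + 163016) = 678500*(-154587) = -104887279500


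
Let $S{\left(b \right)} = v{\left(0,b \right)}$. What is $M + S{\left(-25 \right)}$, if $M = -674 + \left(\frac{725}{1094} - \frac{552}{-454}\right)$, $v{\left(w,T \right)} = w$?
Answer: $- \frac{166913293}{248338} \approx -672.12$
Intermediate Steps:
$S{\left(b \right)} = 0$
$M = - \frac{166913293}{248338}$ ($M = -674 + \left(725 \cdot \frac{1}{1094} - - \frac{276}{227}\right) = -674 + \left(\frac{725}{1094} + \frac{276}{227}\right) = -674 + \frac{466519}{248338} = - \frac{166913293}{248338} \approx -672.12$)
$M + S{\left(-25 \right)} = - \frac{166913293}{248338} + 0 = - \frac{166913293}{248338}$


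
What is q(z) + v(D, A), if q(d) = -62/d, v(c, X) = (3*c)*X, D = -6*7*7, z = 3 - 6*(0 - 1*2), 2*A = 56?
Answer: -370502/15 ≈ -24700.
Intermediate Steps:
A = 28 (A = (1/2)*56 = 28)
z = 15 (z = 3 - 6*(0 - 2) = 3 - 6*(-2) = 3 + 12 = 15)
D = -294 (D = -42*7 = -294)
v(c, X) = 3*X*c
q(z) + v(D, A) = -62/15 + 3*28*(-294) = -62*1/15 - 24696 = -62/15 - 24696 = -370502/15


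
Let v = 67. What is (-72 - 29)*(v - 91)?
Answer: 2424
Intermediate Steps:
(-72 - 29)*(v - 91) = (-72 - 29)*(67 - 91) = -101*(-24) = 2424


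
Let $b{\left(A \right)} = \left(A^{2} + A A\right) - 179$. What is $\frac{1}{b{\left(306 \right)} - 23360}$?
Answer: $\frac{1}{163733} \approx 6.1075 \cdot 10^{-6}$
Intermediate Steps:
$b{\left(A \right)} = -179 + 2 A^{2}$ ($b{\left(A \right)} = \left(A^{2} + A^{2}\right) - 179 = 2 A^{2} - 179 = -179 + 2 A^{2}$)
$\frac{1}{b{\left(306 \right)} - 23360} = \frac{1}{\left(-179 + 2 \cdot 306^{2}\right) - 23360} = \frac{1}{\left(-179 + 2 \cdot 93636\right) - 23360} = \frac{1}{\left(-179 + 187272\right) - 23360} = \frac{1}{187093 - 23360} = \frac{1}{163733}$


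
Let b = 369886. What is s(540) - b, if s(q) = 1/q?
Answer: -199738439/540 ≈ -3.6989e+5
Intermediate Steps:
s(540) - b = 1/540 - 1*369886 = 1/540 - 369886 = -199738439/540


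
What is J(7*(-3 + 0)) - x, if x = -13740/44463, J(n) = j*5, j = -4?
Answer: -291840/14821 ≈ -19.691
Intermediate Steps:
J(n) = -20 (J(n) = -4*5 = -20)
x = -4580/14821 (x = -13740*1/44463 = -4580/14821 ≈ -0.30902)
J(7*(-3 + 0)) - x = -20 - 1*(-4580/14821) = -20 + 4580/14821 = -291840/14821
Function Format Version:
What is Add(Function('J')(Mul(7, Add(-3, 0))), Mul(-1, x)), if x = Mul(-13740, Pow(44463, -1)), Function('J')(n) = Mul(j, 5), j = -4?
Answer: Rational(-291840, 14821) ≈ -19.691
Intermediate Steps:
Function('J')(n) = -20 (Function('J')(n) = Mul(-4, 5) = -20)
x = Rational(-4580, 14821) (x = Mul(-13740, Rational(1, 44463)) = Rational(-4580, 14821) ≈ -0.30902)
Add(Function('J')(Mul(7, Add(-3, 0))), Mul(-1, x)) = Add(-20, Mul(-1, Rational(-4580, 14821))) = Add(-20, Rational(4580, 14821)) = Rational(-291840, 14821)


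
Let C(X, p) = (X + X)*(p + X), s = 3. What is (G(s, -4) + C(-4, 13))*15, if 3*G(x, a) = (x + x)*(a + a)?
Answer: -1320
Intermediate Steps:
G(x, a) = 4*a*x/3 (G(x, a) = ((x + x)*(a + a))/3 = ((2*x)*(2*a))/3 = (4*a*x)/3 = 4*a*x/3)
C(X, p) = 2*X*(X + p) (C(X, p) = (2*X)*(X + p) = 2*X*(X + p))
(G(s, -4) + C(-4, 13))*15 = ((4/3)*(-4)*3 + 2*(-4)*(-4 + 13))*15 = (-16 + 2*(-4)*9)*15 = (-16 - 72)*15 = -88*15 = -1320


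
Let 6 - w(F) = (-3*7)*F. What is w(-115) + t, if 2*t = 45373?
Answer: 40555/2 ≈ 20278.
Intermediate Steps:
t = 45373/2 (t = (½)*45373 = 45373/2 ≈ 22687.)
w(F) = 6 + 21*F (w(F) = 6 - (-3*7)*F = 6 - (-21)*F = 6 + 21*F)
w(-115) + t = (6 + 21*(-115)) + 45373/2 = (6 - 2415) + 45373/2 = -2409 + 45373/2 = 40555/2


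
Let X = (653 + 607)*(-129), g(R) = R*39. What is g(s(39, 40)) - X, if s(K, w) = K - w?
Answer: 162501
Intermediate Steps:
g(R) = 39*R
X = -162540 (X = 1260*(-129) = -162540)
g(s(39, 40)) - X = 39*(39 - 1*40) - 1*(-162540) = 39*(39 - 40) + 162540 = 39*(-1) + 162540 = -39 + 162540 = 162501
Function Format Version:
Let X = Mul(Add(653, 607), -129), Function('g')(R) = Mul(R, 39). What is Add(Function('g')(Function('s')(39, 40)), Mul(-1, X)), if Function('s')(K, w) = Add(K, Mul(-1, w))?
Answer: 162501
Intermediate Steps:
Function('g')(R) = Mul(39, R)
X = -162540 (X = Mul(1260, -129) = -162540)
Add(Function('g')(Function('s')(39, 40)), Mul(-1, X)) = Add(Mul(39, Add(39, Mul(-1, 40))), Mul(-1, -162540)) = Add(Mul(39, Add(39, -40)), 162540) = Add(Mul(39, -1), 162540) = Add(-39, 162540) = 162501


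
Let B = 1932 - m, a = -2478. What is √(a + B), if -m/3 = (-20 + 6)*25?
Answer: 2*I*√399 ≈ 39.95*I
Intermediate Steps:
m = 1050 (m = -3*(-20 + 6)*25 = -(-42)*25 = -3*(-350) = 1050)
B = 882 (B = 1932 - 1*1050 = 1932 - 1050 = 882)
√(a + B) = √(-2478 + 882) = √(-1596) = 2*I*√399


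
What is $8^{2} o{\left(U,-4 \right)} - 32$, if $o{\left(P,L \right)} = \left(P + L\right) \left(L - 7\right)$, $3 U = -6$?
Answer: $4192$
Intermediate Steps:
$U = -2$ ($U = \frac{1}{3} \left(-6\right) = -2$)
$o{\left(P,L \right)} = \left(-7 + L\right) \left(L + P\right)$ ($o{\left(P,L \right)} = \left(L + P\right) \left(-7 + L\right) = \left(-7 + L\right) \left(L + P\right)$)
$8^{2} o{\left(U,-4 \right)} - 32 = 8^{2} \left(\left(-4\right)^{2} - -28 - -14 - -8\right) - 32 = 64 \left(16 + 28 + 14 + 8\right) - 32 = 64 \cdot 66 - 32 = 4224 - 32 = 4192$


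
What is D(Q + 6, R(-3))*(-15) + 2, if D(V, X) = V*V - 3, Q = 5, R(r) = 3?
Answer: -1768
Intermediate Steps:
D(V, X) = -3 + V² (D(V, X) = V² - 3 = -3 + V²)
D(Q + 6, R(-3))*(-15) + 2 = (-3 + (5 + 6)²)*(-15) + 2 = (-3 + 11²)*(-15) + 2 = (-3 + 121)*(-15) + 2 = 118*(-15) + 2 = -1770 + 2 = -1768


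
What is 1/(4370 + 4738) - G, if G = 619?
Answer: -5637851/9108 ≈ -619.00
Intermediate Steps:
1/(4370 + 4738) - G = 1/(4370 + 4738) - 1*619 = 1/9108 - 619 = -5637851/9108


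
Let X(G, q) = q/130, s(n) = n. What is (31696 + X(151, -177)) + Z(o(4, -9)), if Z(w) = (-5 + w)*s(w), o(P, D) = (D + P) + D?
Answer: 4154883/130 ≈ 31961.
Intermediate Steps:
X(G, q) = q/130 (X(G, q) = q*(1/130) = q/130)
o(P, D) = P + 2*D
Z(w) = w*(-5 + w) (Z(w) = (-5 + w)*w = w*(-5 + w))
(31696 + X(151, -177)) + Z(o(4, -9)) = (31696 + (1/130)*(-177)) + (4 + 2*(-9))*(-5 + (4 + 2*(-9))) = (31696 - 177/130) + (4 - 18)*(-5 + (4 - 18)) = 4120303/130 - 14*(-5 - 14) = 4120303/130 - 14*(-19) = 4120303/130 + 266 = 4154883/130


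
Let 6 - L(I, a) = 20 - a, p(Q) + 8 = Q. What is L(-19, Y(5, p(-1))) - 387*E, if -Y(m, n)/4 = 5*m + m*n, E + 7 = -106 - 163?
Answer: 106878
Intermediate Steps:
p(Q) = -8 + Q
E = -276 (E = -7 + (-106 - 163) = -7 - 269 = -276)
Y(m, n) = -20*m - 4*m*n (Y(m, n) = -4*(5*m + m*n) = -20*m - 4*m*n)
L(I, a) = -14 + a (L(I, a) = 6 - (20 - a) = 6 + (-20 + a) = -14 + a)
L(-19, Y(5, p(-1))) - 387*E = (-14 - 4*5*(5 + (-8 - 1))) - 387*(-276) = (-14 - 4*5*(5 - 9)) + 106812 = (-14 - 4*5*(-4)) + 106812 = (-14 + 80) + 106812 = 66 + 106812 = 106878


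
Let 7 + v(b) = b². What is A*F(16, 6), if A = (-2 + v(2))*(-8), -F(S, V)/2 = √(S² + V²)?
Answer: -160*√73 ≈ -1367.0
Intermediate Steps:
v(b) = -7 + b²
F(S, V) = -2*√(S² + V²)
A = 40 (A = (-2 + (-7 + 2²))*(-8) = (-2 + (-7 + 4))*(-8) = (-2 - 3)*(-8) = -5*(-8) = 40)
A*F(16, 6) = 40*(-2*√(16² + 6²)) = 40*(-2*√(256 + 36)) = 40*(-4*√73) = -160*√73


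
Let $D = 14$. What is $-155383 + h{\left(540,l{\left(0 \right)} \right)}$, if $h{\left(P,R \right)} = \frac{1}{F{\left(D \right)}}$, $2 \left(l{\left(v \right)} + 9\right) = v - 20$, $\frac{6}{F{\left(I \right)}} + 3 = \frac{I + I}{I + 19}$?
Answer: $- \frac{30765905}{198} \approx -1.5538 \cdot 10^{5}$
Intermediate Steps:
$F{\left(I \right)} = \frac{6}{-3 + \frac{2 I}{19 + I}}$ ($F{\left(I \right)} = \frac{6}{-3 + \frac{I + I}{I + 19}} = \frac{6}{-3 + \frac{2 I}{19 + I}}$)
$l{\left(v \right)} = -19 + \frac{v}{2}$ ($l{\left(v \right)} = -9 + \frac{v - 20}{2} = -9 + \frac{-20 + v}{2} = -9 + \left(-10 + \frac{v}{2}\right) = -19 + \frac{v}{2}$)
$h{\left(P,R \right)} = - \frac{71}{198}$ ($h{\left(P,R \right)} = \frac{1}{6 \frac{1}{57 + 14} \left(-19 - 14\right)} = \frac{1}{6 \cdot \frac{1}{71} \left(-19 - 14\right)} = \frac{1}{6 \cdot \frac{1}{71} \left(-33\right)} = \frac{1}{- \frac{198}{71}} = - \frac{71}{198}$)
$-155383 + h{\left(540,l{\left(0 \right)} \right)} = -155383 - \frac{71}{198} = - \frac{30765905}{198}$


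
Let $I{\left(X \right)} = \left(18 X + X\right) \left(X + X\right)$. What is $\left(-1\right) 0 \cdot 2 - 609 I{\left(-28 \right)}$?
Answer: $-18143328$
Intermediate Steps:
$I{\left(X \right)} = 38 X^{2}$ ($I{\left(X \right)} = 19 X 2 X = 38 X^{2}$)
$\left(-1\right) 0 \cdot 2 - 609 I{\left(-28 \right)} = \left(-1\right) 0 \cdot 2 - 609 \cdot 38 \left(-28\right)^{2} = 0 \cdot 2 - 609 \cdot 38 \cdot 784 = 0 - 18143328 = -18143328$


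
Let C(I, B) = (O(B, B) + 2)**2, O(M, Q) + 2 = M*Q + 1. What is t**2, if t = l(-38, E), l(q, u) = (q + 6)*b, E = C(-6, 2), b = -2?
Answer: 4096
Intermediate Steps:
O(M, Q) = -1 + M*Q (O(M, Q) = -2 + (M*Q + 1) = -2 + (1 + M*Q) = -1 + M*Q)
C(I, B) = (1 + B**2)**2 (C(I, B) = ((-1 + B*B) + 2)**2 = ((-1 + B**2) + 2)**2 = (1 + B**2)**2)
E = 25 (E = (1 + 2**2)**2 = (1 + 4)**2 = 5**2 = 25)
l(q, u) = -12 - 2*q (l(q, u) = (q + 6)*(-2) = (6 + q)*(-2) = -12 - 2*q)
t = 64 (t = -12 - 2*(-38) = -12 + 76 = 64)
t**2 = 64**2 = 4096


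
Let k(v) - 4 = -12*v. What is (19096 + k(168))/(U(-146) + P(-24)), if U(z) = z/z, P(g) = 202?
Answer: 17084/203 ≈ 84.158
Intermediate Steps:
U(z) = 1
k(v) = 4 - 12*v
(19096 + k(168))/(U(-146) + P(-24)) = (19096 + (4 - 12*168))/(1 + 202) = (19096 + (4 - 2016))/203 = (19096 - 2012)*(1/203) = 17084*(1/203) = 17084/203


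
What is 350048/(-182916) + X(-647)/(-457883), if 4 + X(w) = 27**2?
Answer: -40103410621/20938531707 ≈ -1.9153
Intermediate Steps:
X(w) = 725 (X(w) = -4 + 27**2 = -4 + 729 = 725)
350048/(-182916) + X(-647)/(-457883) = 350048/(-182916) + 725/(-457883) = 350048*(-1/182916) + 725*(-1/457883) = -87512/45729 - 725/457883 = -40103410621/20938531707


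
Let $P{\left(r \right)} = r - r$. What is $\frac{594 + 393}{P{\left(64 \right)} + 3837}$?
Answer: $\frac{329}{1279} \approx 0.25723$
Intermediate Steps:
$P{\left(r \right)} = 0$
$\frac{594 + 393}{P{\left(64 \right)} + 3837} = \frac{594 + 393}{0 + 3837} = \frac{987}{3837} = 987 \cdot \frac{1}{3837} = \frac{329}{1279}$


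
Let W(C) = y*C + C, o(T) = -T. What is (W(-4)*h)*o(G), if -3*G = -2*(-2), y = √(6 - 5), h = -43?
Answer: 1376/3 ≈ 458.67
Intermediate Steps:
y = 1 (y = √1 = 1)
G = -4/3 (G = -(-2)*(-2)/3 = -⅓*4 = -4/3 ≈ -1.3333)
W(C) = 2*C (W(C) = 1*C + C = C + C = 2*C)
(W(-4)*h)*o(G) = ((2*(-4))*(-43))*(-1*(-4/3)) = -8*(-43)*(4/3) = 344*(4/3) = 1376/3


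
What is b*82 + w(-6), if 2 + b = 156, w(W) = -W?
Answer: 12634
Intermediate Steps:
b = 154 (b = -2 + 156 = 154)
b*82 + w(-6) = 154*82 - 1*(-6) = 12628 + 6 = 12634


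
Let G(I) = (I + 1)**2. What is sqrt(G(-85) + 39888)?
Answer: 12*sqrt(326) ≈ 216.67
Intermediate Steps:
G(I) = (1 + I)**2
sqrt(G(-85) + 39888) = sqrt((1 - 85)**2 + 39888) = sqrt((-84)**2 + 39888) = sqrt(7056 + 39888) = sqrt(46944) = 12*sqrt(326)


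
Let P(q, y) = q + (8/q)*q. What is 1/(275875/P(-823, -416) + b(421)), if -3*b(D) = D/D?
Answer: -489/165688 ≈ -0.0029513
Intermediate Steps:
b(D) = -⅓ (b(D) = -D/(3*D) = -⅓*1 = -⅓)
P(q, y) = 8 + q (P(q, y) = q + 8 = 8 + q)
1/(275875/P(-823, -416) + b(421)) = 1/(275875/(8 - 823) - ⅓) = 1/(275875/(-815) - ⅓) = 1/(275875*(-1/815) - ⅓) = 1/(-55175/163 - ⅓) = 1/(-165688/489) = -489/165688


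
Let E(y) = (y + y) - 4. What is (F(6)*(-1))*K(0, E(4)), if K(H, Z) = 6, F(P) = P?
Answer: -36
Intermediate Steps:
E(y) = -4 + 2*y (E(y) = 2*y - 4 = -4 + 2*y)
(F(6)*(-1))*K(0, E(4)) = (6*(-1))*6 = -6*6 = -36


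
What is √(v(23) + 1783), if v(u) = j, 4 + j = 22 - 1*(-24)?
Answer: 5*√73 ≈ 42.720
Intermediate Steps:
j = 42 (j = -4 + (22 - 1*(-24)) = -4 + (22 + 24) = -4 + 46 = 42)
v(u) = 42
√(v(23) + 1783) = √(42 + 1783) = √1825 = 5*√73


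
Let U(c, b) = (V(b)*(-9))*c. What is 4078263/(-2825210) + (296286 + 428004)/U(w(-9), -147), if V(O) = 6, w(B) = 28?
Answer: -24433781959/50853780 ≈ -480.47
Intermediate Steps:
U(c, b) = -54*c (U(c, b) = (6*(-9))*c = -54*c)
4078263/(-2825210) + (296286 + 428004)/U(w(-9), -147) = 4078263/(-2825210) + (296286 + 428004)/((-54*28)) = 4078263*(-1/2825210) + 724290/(-1512) = -4078263/2825210 + 724290*(-1/1512) = -4078263/2825210 - 17245/36 = -24433781959/50853780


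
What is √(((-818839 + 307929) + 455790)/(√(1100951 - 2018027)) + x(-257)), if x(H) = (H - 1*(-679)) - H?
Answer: √(35691142291119 + 6318653640*I*√229269)/229269 ≈ 26.081 + 1.1035*I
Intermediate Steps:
x(H) = 679 (x(H) = (H + 679) - H = (679 + H) - H = 679)
√(((-818839 + 307929) + 455790)/(√(1100951 - 2018027)) + x(-257)) = √(((-818839 + 307929) + 455790)/(√(1100951 - 2018027)) + 679) = √((-510910 + 455790)/(√(-917076)) + 679) = √(-55120*(-I*√229269/458538) + 679) = √(-(-27560)*I*√229269/229269 + 679) = √(27560*I*√229269/229269 + 679) = √(679 + 27560*I*√229269/229269)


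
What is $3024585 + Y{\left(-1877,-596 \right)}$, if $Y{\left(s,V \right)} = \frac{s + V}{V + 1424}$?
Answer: $\frac{2504353907}{828} \approx 3.0246 \cdot 10^{6}$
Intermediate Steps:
$Y{\left(s,V \right)} = \frac{V + s}{1424 + V}$
$3024585 + Y{\left(-1877,-596 \right)} = 3024585 + \frac{-596 - 1877}{1424 - 596} = 3024585 + \frac{1}{828} \left(-2473\right) = 3024585 - \frac{2473}{828} = \frac{2504353907}{828}$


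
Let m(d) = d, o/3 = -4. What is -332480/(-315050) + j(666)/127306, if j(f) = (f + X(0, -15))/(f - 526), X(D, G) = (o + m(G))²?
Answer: 118523546759/112301714840 ≈ 1.0554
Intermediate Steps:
o = -12 (o = 3*(-4) = -12)
X(D, G) = (-12 + G)²
j(f) = (729 + f)/(-526 + f) (j(f) = (f + (-12 - 15)²)/(f - 526) = (f + (-27)²)/(-526 + f) = (f + 729)/(-526 + f) = (729 + f)/(-526 + f))
-332480/(-315050) + j(666)/127306 = -332480/(-315050) + ((729 + 666)/(-526 + 666))/127306 = -332480*(-1/315050) + (1395/140)*(1/127306) = 33248/31505 + ((1/140)*1395)*(1/127306) = 33248/31505 + (279/28)*(1/127306) = 33248/31505 + 279/3564568 = 118523546759/112301714840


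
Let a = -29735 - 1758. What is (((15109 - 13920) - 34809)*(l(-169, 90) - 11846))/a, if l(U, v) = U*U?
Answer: 561958300/31493 ≈ 17844.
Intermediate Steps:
l(U, v) = U²
a = -31493
(((15109 - 13920) - 34809)*(l(-169, 90) - 11846))/a = (((15109 - 13920) - 34809)*((-169)² - 11846))/(-31493) = ((1189 - 34809)*(28561 - 11846))*(-1/31493) = -33620*16715*(-1/31493) = -561958300*(-1/31493) = 561958300/31493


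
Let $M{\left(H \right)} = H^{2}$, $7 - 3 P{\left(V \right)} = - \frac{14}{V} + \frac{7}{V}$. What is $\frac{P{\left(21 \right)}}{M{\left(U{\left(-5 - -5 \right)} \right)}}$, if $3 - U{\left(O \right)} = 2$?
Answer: $\frac{22}{9} \approx 2.4444$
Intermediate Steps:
$U{\left(O \right)} = 1$ ($U{\left(O \right)} = 3 - 2 = 1$)
$P{\left(V \right)} = \frac{7}{3} + \frac{7}{3 V}$ ($P{\left(V \right)} = \frac{7}{3} - \frac{- \frac{14}{V} + \frac{7}{V}}{3} = \frac{7}{3} - \frac{\left(-7\right) \frac{1}{V}}{3} = \frac{7}{3} + \frac{7}{3 V}$)
$\frac{P{\left(21 \right)}}{M{\left(U{\left(-5 - -5 \right)} \right)}} = \frac{\frac{7}{3} \cdot \frac{1}{21} \left(1 + 21\right)}{1^{2}} = \frac{\frac{7}{3} \cdot \frac{1}{21} \cdot 22}{1} = \frac{22}{9} \cdot 1 = \frac{22}{9}$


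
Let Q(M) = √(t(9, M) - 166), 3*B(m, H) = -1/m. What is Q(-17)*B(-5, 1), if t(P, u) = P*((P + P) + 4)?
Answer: 4*√2/15 ≈ 0.37712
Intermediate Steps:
B(m, H) = -1/(3*m) (B(m, H) = (-1/m)/3 = -1/(3*m))
t(P, u) = P*(4 + 2*P) (t(P, u) = P*(2*P + 4) = P*(4 + 2*P))
Q(M) = 4*√2 (Q(M) = √(2*9*(2 + 9) - 166) = √(2*9*11 - 166) = √(198 - 166) = √32 = 4*√2)
Q(-17)*B(-5, 1) = (4*√2)*(-⅓/(-5)) = (4*√2)*(-⅓*(-⅕)) = (4*√2)*(1/15) = 4*√2/15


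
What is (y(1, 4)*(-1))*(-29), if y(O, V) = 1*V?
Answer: 116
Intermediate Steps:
y(O, V) = V
(y(1, 4)*(-1))*(-29) = (4*(-1))*(-29) = -4*(-29) = 116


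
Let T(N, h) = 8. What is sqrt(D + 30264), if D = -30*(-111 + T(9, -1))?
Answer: 3*sqrt(3706) ≈ 182.63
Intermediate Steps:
D = 3090 (D = -30*(-111 + 8) = -30*(-103) = 3090)
sqrt(D + 30264) = sqrt(3090 + 30264) = sqrt(33354) = 3*sqrt(3706)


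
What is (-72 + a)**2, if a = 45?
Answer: 729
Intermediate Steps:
(-72 + a)**2 = (-72 + 45)**2 = (-27)**2 = 729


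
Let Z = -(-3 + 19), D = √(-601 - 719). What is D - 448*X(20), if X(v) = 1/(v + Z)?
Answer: -112 + 2*I*√330 ≈ -112.0 + 36.332*I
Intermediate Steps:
D = 2*I*√330 (D = √(-1320) = 2*I*√330 ≈ 36.332*I)
Z = -16 (Z = -1*16 = -16)
X(v) = 1/(-16 + v) (X(v) = 1/(v - 16) = 1/(-16 + v))
D - 448*X(20) = 2*I*√330 - 448/(-16 + 20) = 2*I*√330 - 448/4 = 2*I*√330 - 448*¼ = 2*I*√330 - 112 = -112 + 2*I*√330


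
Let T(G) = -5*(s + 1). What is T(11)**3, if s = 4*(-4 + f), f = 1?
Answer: 166375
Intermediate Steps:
s = -12 (s = 4*(-4 + 1) = 4*(-3) = -12)
T(G) = 55 (T(G) = -5*(-12 + 1) = -5*(-11) = 55)
T(11)**3 = 55**3 = 166375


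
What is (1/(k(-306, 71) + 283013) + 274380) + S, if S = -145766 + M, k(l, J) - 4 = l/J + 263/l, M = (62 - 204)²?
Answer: 914793525201400/6148715033 ≈ 1.4878e+5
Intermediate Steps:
M = 20164 (M = (-142)² = 20164)
k(l, J) = 4 + 263/l + l/J (k(l, J) = 4 + (l/J + 263/l) = 4 + (263/l + l/J) = 4 + 263/l + l/J)
S = -125602 (S = -145766 + 20164 = -125602)
(1/(k(-306, 71) + 283013) + 274380) + S = (1/((4 + 263/(-306) - 306/71) + 283013) + 274380) - 125602 = (1/((4 + 263*(-1/306) - 306*1/71) + 283013) + 274380) - 125602 = (1/((4 - 263/306 - 306/71) + 283013) + 274380) - 125602 = (1/(-25405/21726 + 283013) + 274380) - 125602 = (1/(6148715033/21726) + 274380) - 125602 = (21726/6148715033 + 274380) - 125602 = 1687084430776266/6148715033 - 125602 = 914793525201400/6148715033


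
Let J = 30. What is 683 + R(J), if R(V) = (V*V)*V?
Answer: 27683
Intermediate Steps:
R(V) = V³ (R(V) = V²*V = V³)
683 + R(J) = 683 + 30³ = 683 + 27000 = 27683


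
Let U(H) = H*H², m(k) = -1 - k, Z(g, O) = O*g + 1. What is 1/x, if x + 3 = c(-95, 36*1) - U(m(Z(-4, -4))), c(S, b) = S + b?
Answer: 1/5770 ≈ 0.00017331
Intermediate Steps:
Z(g, O) = 1 + O*g
U(H) = H³
x = 5770 (x = -3 + ((-95 + 36*1) - (-1 - (1 - 4*(-4)))³) = -3 + ((-95 + 36) - (-1 - (1 + 16))³) = -3 + (-59 - (-1 - 1*17)³) = -3 + (-59 - (-1 - 17)³) = -3 + (-59 - 1*(-18)³) = -3 + (-59 - 1*(-5832)) = -3 + (-59 + 5832) = -3 + 5773 = 5770)
1/x = 1/5770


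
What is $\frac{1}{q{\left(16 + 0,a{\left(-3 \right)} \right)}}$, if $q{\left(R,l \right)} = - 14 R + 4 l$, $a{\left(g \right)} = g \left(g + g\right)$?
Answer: $- \frac{1}{152} \approx -0.0065789$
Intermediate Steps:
$a{\left(g \right)} = 2 g^{2}$ ($a{\left(g \right)} = g 2 g = 2 g^{2}$)
$\frac{1}{q{\left(16 + 0,a{\left(-3 \right)} \right)}} = \frac{1}{- 14 \left(16 + 0\right) + 4 \cdot 2 \left(-3\right)^{2}} = \frac{1}{\left(-14\right) 16 + 4 \cdot 2 \cdot 9} = \frac{1}{-224 + 4 \cdot 18} = \frac{1}{-224 + 72} = \frac{1}{-152} = - \frac{1}{152}$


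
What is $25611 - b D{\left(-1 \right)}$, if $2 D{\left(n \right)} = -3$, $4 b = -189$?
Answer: $\frac{204321}{8} \approx 25540.0$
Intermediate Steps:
$b = - \frac{189}{4}$ ($b = \frac{1}{4} \left(-189\right) = - \frac{189}{4} \approx -47.25$)
$D{\left(n \right)} = - \frac{3}{2}$ ($D{\left(n \right)} = \frac{1}{2} \left(-3\right) = - \frac{3}{2}$)
$25611 - b D{\left(-1 \right)} = 25611 - \left(- \frac{189}{4}\right) \left(- \frac{3}{2}\right) = 25611 - \frac{567}{8} = \frac{204321}{8}$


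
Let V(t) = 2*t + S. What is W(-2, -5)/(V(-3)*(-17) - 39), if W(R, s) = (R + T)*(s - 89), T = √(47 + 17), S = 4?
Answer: 564/5 ≈ 112.80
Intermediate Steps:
V(t) = 4 + 2*t (V(t) = 2*t + 4 = 4 + 2*t)
T = 8 (T = √64 = 8)
W(R, s) = (-89 + s)*(8 + R) (W(R, s) = (R + 8)*(s - 89) = (8 + R)*(-89 + s) = (-89 + s)*(8 + R))
W(-2, -5)/(V(-3)*(-17) - 39) = (-712 - 89*(-2) + 8*(-5) - 2*(-5))/((4 + 2*(-3))*(-17) - 39) = (-712 + 178 - 40 + 10)/((4 - 6)*(-17) - 39) = -564/(-2*(-17) - 39) = -564/(34 - 39) = -564/(-5) = -564*(-⅕) = 564/5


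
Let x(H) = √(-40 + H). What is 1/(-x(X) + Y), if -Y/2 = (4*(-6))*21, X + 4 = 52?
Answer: 126/127007 + √2/508028 ≈ 0.00099486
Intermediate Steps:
X = 48 (X = -4 + 52 = 48)
Y = 1008 (Y = -2*4*(-6)*21 = -(-48)*21 = -2*(-504) = 1008)
1/(-x(X) + Y) = 1/(-√(-40 + 48) + 1008) = 1/(-√8 + 1008) = 1/(-2*√2 + 1008) = 1/(1008 - 2*√2)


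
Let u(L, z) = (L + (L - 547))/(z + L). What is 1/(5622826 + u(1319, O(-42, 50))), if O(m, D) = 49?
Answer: 456/2564009353 ≈ 1.7785e-7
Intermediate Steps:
u(L, z) = (-547 + 2*L)/(L + z) (u(L, z) = (L + (-547 + L))/(L + z) = (-547 + 2*L)/(L + z))
1/(5622826 + u(1319, O(-42, 50))) = 1/(5622826 + (-547 + 2*1319)/(1319 + 49)) = 1/(5622826 + (-547 + 2638)/1368) = 1/(5622826 + (1/1368)*2091) = 1/(5622826 + 697/456) = 1/(2564009353/456) = 456/2564009353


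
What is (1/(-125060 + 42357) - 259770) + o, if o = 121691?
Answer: -11419547538/82703 ≈ -1.3808e+5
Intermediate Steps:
(1/(-125060 + 42357) - 259770) + o = (1/(-125060 + 42357) - 259770) + 121691 = (1/(-82703) - 259770) + 121691 = (-1/82703 - 259770) + 121691 = -21483758311/82703 + 121691 = -11419547538/82703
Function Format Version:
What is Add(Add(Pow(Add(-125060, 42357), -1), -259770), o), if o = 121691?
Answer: Rational(-11419547538, 82703) ≈ -1.3808e+5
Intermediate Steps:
Add(Add(Pow(Add(-125060, 42357), -1), -259770), o) = Add(Add(Pow(Add(-125060, 42357), -1), -259770), 121691) = Add(Add(Pow(-82703, -1), -259770), 121691) = Add(Add(Rational(-1, 82703), -259770), 121691) = Add(Rational(-21483758311, 82703), 121691) = Rational(-11419547538, 82703)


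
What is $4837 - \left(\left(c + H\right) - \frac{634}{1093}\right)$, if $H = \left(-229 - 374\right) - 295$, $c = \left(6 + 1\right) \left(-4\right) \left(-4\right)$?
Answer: $\frac{6146573}{1093} \approx 5623.6$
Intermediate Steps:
$c = 112$ ($c = 7 \left(-4\right) \left(-4\right) = \left(-28\right) \left(-4\right) = 112$)
$H = -898$ ($H = -603 - 295 = -898$)
$4837 - \left(\left(c + H\right) - \frac{634}{1093}\right) = 4837 - \left(\left(112 - 898\right) - \frac{634}{1093}\right) = 4837 - \left(-786 - \frac{634}{1093}\right) = 4837 - - \frac{859732}{1093} = 4837 + \frac{859732}{1093} = \frac{6146573}{1093}$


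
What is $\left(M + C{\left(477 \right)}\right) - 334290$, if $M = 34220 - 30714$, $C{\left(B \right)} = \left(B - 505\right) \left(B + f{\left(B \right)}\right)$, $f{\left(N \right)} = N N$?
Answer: $-6714952$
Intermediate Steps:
$f{\left(N \right)} = N^{2}$
$C{\left(B \right)} = \left(-505 + B\right) \left(B + B^{2}\right)$ ($C{\left(B \right)} = \left(B - 505\right) \left(B + B^{2}\right) = \left(-505 + B\right) \left(B + B^{2}\right)$)
$M = 3506$
$\left(M + C{\left(477 \right)}\right) - 334290 = \left(3506 + 477 \left(-505 + 477^{2} - 240408\right)\right) - 334290 = \left(3506 + 477 \left(-505 + 227529 - 240408\right)\right) - 334290 = \left(3506 + 477 \left(-13384\right)\right) - 334290 = \left(3506 - 6384168\right) - 334290 = -6380662 - 334290 = -6714952$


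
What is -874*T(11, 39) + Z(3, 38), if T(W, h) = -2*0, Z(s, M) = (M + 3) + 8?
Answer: 49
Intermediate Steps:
Z(s, M) = 11 + M (Z(s, M) = (3 + M) + 8 = 11 + M)
T(W, h) = 0
-874*T(11, 39) + Z(3, 38) = -874*0 + (11 + 38) = 0 + 49 = 49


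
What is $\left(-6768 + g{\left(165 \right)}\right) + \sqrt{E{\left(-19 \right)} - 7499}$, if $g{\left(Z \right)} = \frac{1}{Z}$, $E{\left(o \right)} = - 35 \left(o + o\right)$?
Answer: $- \frac{1116719}{165} + i \sqrt{6169} \approx -6768.0 + 78.543 i$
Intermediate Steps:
$E{\left(o \right)} = - 70 o$ ($E{\left(o \right)} = - 35 \cdot 2 o = - 70 o$)
$\left(-6768 + g{\left(165 \right)}\right) + \sqrt{E{\left(-19 \right)} - 7499} = \left(-6768 + \frac{1}{165}\right) + \sqrt{\left(-70\right) \left(-19\right) - 7499} = \left(-6768 + \frac{1}{165}\right) + \sqrt{1330 - 7499} = - \frac{1116719}{165} + \sqrt{-6169} = - \frac{1116719}{165} + i \sqrt{6169}$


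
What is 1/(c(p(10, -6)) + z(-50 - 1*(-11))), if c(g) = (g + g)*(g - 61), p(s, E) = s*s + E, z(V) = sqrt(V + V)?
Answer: 1034/6414949 - I*sqrt(78)/38489694 ≈ 0.00016119 - 2.2946e-7*I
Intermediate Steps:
z(V) = sqrt(2)*sqrt(V) (z(V) = sqrt(2*V) = sqrt(2)*sqrt(V))
p(s, E) = E + s**2 (p(s, E) = s**2 + E = E + s**2)
c(g) = 2*g*(-61 + g) (c(g) = (2*g)*(-61 + g) = 2*g*(-61 + g))
1/(c(p(10, -6)) + z(-50 - 1*(-11))) = 1/(2*(-6 + 10**2)*(-61 + (-6 + 10**2)) + sqrt(2)*sqrt(-50 - 1*(-11))) = 1/(2*(-6 + 100)*(-61 + (-6 + 100)) + sqrt(2)*sqrt(-50 + 11)) = 1/(2*94*(-61 + 94) + sqrt(2)*sqrt(-39)) = 1/(2*94*33 + sqrt(2)*(I*sqrt(39))) = 1/(6204 + I*sqrt(78))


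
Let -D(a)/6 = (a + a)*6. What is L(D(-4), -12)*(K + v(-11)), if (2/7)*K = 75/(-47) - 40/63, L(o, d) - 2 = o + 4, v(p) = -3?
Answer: -448007/141 ≈ -3177.4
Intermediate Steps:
D(a) = -72*a (D(a) = -6*(a + a)*6 = -6*2*a*6 = -72*a)
L(o, d) = 6 + o (L(o, d) = 2 + (o + 4) = 2 + (4 + o) = 6 + o)
K = -6605/846 (K = 7*(75/(-47) - 40/63)/2 = 7*(75*(-1/47) - 40*1/63)/2 = 7*(-75/47 - 40/63)/2 = (7/2)*(-6605/2961) = -6605/846 ≈ -7.8073)
L(D(-4), -12)*(K + v(-11)) = (6 - 72*(-4))*(-6605/846 - 3) = (6 + 288)*(-9143/846) = 294*(-9143/846) = -448007/141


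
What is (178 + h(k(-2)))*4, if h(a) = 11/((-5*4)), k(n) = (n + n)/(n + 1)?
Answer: 3549/5 ≈ 709.80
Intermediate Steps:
k(n) = 2*n/(1 + n) (k(n) = (2*n)/(1 + n) = 2*n/(1 + n))
h(a) = -11/20 (h(a) = 11/(-20) = 11*(-1/20) = -11/20)
(178 + h(k(-2)))*4 = (178 - 11/20)*4 = (3549/20)*4 = 3549/5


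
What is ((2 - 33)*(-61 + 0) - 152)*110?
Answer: 191290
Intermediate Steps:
((2 - 33)*(-61 + 0) - 152)*110 = (-31*(-61) - 152)*110 = (1891 - 152)*110 = 1739*110 = 191290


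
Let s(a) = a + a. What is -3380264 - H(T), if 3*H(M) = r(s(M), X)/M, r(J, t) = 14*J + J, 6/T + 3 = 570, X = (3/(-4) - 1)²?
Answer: -3380274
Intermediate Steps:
X = 49/16 (X = (3*(-¼) - 1)² = (-¾ - 1)² = (-7/4)² = 49/16 ≈ 3.0625)
T = 2/189 (T = 6/(-3 + 570) = 6/567 = 6*(1/567) = 2/189 ≈ 0.010582)
s(a) = 2*a
r(J, t) = 15*J
H(M) = 10 (H(M) = ((15*(2*M))/M)/3 = ((30*M)/M)/3 = (⅓)*30 = 10)
-3380264 - H(T) = -3380264 - 1*10 = -3380264 - 10 = -3380274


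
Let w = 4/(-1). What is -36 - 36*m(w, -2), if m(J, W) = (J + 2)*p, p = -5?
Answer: -396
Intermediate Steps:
w = -4 (w = 4*(-1) = -4)
m(J, W) = -10 - 5*J (m(J, W) = (J + 2)*(-5) = (2 + J)*(-5) = -10 - 5*J)
-36 - 36*m(w, -2) = -36 - 36*(-10 - 5*(-4)) = -36 - 36*(-10 + 20) = -36 - 36*10 = -36 - 360 = -396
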